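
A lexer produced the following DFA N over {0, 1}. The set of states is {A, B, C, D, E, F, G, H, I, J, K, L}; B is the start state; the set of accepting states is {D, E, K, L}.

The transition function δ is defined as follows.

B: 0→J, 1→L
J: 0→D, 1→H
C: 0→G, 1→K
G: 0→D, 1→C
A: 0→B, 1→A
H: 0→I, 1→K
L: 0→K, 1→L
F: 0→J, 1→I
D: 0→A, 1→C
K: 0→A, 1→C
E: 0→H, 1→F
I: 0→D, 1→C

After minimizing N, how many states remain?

6

States {E,F} cannot be reached from the start state, so discard them.
P0 = {D,K,L} | {A,B,C,G,H,I,J}.
Split {D,K,L} by δ(·,0) → {D,K} and {L}.
On input 0, block {A,B,C,G,H,I,J} splits into {A,B,C,H} and {G,I,J}.
Split {A,B,C,H} by δ(·,0) → {B,C,H} and {A}.
Split {B,C,H} by δ(·,1) → {C,H} and {B}.
No further refinement is possible. Final partition (6 blocks): {D,K} | {C,H} | {L} | {G,I,J} | {A} | {B}.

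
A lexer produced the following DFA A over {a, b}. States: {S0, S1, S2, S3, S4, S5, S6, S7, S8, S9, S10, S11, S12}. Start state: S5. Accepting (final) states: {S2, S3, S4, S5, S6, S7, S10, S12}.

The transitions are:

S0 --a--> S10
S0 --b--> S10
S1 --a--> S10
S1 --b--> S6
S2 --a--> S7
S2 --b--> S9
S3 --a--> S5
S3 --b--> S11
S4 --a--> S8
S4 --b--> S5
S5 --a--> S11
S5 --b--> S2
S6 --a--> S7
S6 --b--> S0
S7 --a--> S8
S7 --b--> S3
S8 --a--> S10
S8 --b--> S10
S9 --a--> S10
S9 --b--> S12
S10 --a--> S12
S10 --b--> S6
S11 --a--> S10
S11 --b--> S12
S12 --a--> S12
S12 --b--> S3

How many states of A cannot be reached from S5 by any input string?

2

No path from S5 leads to S1, S4; the other 11 states are all reachable.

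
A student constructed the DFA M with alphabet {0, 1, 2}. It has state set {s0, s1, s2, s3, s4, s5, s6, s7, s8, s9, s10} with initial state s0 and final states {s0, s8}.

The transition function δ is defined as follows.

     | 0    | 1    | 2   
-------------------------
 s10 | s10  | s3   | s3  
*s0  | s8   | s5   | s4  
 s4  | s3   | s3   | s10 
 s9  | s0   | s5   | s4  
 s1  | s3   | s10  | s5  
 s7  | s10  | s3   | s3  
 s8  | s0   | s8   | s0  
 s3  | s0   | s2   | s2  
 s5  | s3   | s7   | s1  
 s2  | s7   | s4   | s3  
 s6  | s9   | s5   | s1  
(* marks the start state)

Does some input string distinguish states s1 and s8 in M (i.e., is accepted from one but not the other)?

Reachable states from the start: {s0,s1,s2,s3,s4,s5,s7,s8,s10}. Unreachable: {s6,s9} — drop them.
Start with accepting vs non-accepting: {s0,s8} | {s1,s2,s3,s4,s5,s7,s10}.
On input 1, block {s0,s8} splits into {s0} and {s8}.
Refine {s1,s2,s3,s4,s5,s7,s10} on symbol 0: members go to different blocks, giving {s1,s2,s4,s5,s7,s10} and {s3}.
On input 0, block {s1,s2,s4,s5,s7,s10} splits into {s1,s4,s5} and {s2,s7,s10}.
Refine {s1,s4,s5} on symbol 1: members go to different blocks, giving {s1,s5} and {s4}.
Refine {s2,s7,s10} on symbol 1: members go to different blocks, giving {s7,s10} and {s2}.
No further refinement is possible. Final partition (7 blocks): {s0} | {s1,s5} | {s8} | {s3} | {s7,s10} | {s4} | {s2}.
s1 and s8 end up in different blocks, so they are distinguishable. For instance, the string 'ε' is accepted from only s8.

Yes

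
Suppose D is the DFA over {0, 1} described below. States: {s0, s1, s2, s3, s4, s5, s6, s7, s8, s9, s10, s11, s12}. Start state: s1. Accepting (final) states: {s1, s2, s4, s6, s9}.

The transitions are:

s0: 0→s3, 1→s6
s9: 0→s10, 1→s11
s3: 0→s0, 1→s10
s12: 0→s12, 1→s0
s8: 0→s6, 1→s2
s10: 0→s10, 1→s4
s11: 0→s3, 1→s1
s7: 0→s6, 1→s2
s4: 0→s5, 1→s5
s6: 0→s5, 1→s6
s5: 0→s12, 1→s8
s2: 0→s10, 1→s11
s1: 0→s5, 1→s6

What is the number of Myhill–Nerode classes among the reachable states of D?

First remove the unreachable states {s7,s9}; 11 states remain.
Initial partition by acceptance: {s1,s2,s4,s6} | {s0,s3,s5,s8,s10,s11,s12}.
Refine {s1,s2,s4,s6} on symbol 1: members go to different blocks, giving {s1,s6} and {s2,s4}.
Split {s0,s3,s5,s8,s10,s11,s12} by δ(·,0) → {s0,s3,s5,s10,s11,s12} and {s8}.
On input 1, block {s0,s3,s5,s10,s11,s12} splits into {s0,s11} and {s3,s12} and {s5} and {s10}.
Split {s2,s4} by δ(·,0) → {s2} and {s4}.
Refine {s3,s12} on symbol 0: members go to different blocks, giving {s3} and {s12}.
No further refinement is possible. Final partition (9 blocks): {s1,s6} | {s0,s11} | {s2} | {s8} | {s3} | {s5} | {s10} | {s4} | {s12}.

9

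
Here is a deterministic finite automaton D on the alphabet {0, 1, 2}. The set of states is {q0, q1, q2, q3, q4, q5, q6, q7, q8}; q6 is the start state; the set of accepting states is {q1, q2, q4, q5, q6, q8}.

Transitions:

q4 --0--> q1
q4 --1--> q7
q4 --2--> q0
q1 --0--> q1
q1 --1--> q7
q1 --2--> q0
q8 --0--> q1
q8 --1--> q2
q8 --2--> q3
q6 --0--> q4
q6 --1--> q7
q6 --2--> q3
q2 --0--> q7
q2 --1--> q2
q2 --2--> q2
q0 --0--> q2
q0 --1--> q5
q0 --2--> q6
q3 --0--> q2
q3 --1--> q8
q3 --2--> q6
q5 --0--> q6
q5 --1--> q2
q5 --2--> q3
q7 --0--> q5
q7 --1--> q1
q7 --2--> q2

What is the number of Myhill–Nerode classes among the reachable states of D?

5

P0 = {q1,q2,q4,q5,q6,q8} | {q0,q3,q7}.
On input 0, block {q1,q2,q4,q5,q6,q8} splits into {q1,q4,q5,q6,q8} and {q2}.
Split {q1,q4,q5,q6,q8} by δ(·,1) → {q1,q4,q6} and {q5,q8}.
Refine {q0,q3,q7} on symbol 0: members go to different blocks, giving {q0,q3} and {q7}.
The partition is now stable with 5 blocks: {q1,q4,q6} | {q0,q3} | {q2} | {q5,q8} | {q7}.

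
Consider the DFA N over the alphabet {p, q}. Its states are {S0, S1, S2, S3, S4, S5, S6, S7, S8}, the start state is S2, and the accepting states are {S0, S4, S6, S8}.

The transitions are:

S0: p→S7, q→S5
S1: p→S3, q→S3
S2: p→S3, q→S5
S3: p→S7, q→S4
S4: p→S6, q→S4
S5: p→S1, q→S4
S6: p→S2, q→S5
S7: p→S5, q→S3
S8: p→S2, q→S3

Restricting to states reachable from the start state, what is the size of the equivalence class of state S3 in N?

2

First remove the unreachable states {S0,S8}; 7 states remain.
Start with accepting vs non-accepting: {S4,S6} | {S1,S2,S3,S5,S7}.
Refine {S4,S6} on symbol p: members go to different blocks, giving {S4} and {S6}.
Split {S1,S2,S3,S5,S7} by δ(·,q) → {S1,S2,S7} and {S3,S5}.
Stable partition: {S4} | {S1,S2,S7} | {S6} | {S3,S5} — 4 equivalence classes.
The equivalence class containing S3 is {S3,S5}, of size 2.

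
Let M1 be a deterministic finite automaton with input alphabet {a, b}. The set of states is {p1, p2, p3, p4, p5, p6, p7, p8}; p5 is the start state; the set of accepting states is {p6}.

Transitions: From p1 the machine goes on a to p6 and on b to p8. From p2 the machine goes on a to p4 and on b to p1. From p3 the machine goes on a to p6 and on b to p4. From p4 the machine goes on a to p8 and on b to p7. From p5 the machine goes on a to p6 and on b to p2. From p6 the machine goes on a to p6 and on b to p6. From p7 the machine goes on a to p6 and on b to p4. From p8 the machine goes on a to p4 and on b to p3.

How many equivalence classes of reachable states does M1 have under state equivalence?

3

Every state is reachable, so we keep all 8.
Initial partition by acceptance: {p6} | {p1,p2,p3,p4,p5,p7,p8}.
Refine {p1,p2,p3,p4,p5,p7,p8} on symbol a: members go to different blocks, giving {p1,p3,p5,p7} and {p2,p4,p8}.
The partition is now stable with 3 blocks: {p6} | {p1,p3,p5,p7} | {p2,p4,p8}.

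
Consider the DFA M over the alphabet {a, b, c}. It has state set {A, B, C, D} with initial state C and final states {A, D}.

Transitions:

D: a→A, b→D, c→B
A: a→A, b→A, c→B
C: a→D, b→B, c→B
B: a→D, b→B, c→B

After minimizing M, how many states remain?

2

Start with accepting vs non-accepting: {A,D} | {B,C}.
The partition is now stable with 2 blocks: {A,D} | {B,C}.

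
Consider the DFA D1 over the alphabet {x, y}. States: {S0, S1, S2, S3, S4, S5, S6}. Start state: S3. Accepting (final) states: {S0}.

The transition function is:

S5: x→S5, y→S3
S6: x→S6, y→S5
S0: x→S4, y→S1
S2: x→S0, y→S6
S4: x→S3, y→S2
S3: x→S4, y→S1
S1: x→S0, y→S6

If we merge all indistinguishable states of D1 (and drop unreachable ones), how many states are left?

5

All states are reachable from the start state.
Initial partition by acceptance: {S0} | {S1,S2,S3,S4,S5,S6}.
Split {S1,S2,S3,S4,S5,S6} by δ(·,x) → {S3,S4,S5,S6} and {S1,S2}.
Refine {S3,S4,S5,S6} on symbol y: members go to different blocks, giving {S3,S4} and {S5,S6}.
On input y, block {S5,S6} splits into {S5} and {S6}.
Stable partition: {S0} | {S3,S4} | {S1,S2} | {S5} | {S6} — 5 equivalence classes.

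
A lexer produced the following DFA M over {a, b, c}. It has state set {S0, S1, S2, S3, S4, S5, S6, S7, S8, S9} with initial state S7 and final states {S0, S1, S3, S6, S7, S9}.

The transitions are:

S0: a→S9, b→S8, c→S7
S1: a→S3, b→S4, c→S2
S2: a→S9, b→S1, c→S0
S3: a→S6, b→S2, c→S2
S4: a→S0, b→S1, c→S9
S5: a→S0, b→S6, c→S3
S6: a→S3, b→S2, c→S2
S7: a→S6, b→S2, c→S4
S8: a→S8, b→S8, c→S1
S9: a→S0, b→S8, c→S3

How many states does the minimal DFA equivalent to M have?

4

States {S5} cannot be reached from the start state, so discard them.
Start with accepting vs non-accepting: {S0,S1,S3,S6,S7,S9} | {S2,S4,S8}.
Refine {S0,S1,S3,S6,S7,S9} on symbol c: members go to different blocks, giving {S1,S3,S6,S7} and {S0,S9}.
Split {S2,S4,S8} by δ(·,a) → {S2,S4} and {S8}.
No further refinement is possible. Final partition (4 blocks): {S1,S3,S6,S7} | {S2,S4} | {S0,S9} | {S8}.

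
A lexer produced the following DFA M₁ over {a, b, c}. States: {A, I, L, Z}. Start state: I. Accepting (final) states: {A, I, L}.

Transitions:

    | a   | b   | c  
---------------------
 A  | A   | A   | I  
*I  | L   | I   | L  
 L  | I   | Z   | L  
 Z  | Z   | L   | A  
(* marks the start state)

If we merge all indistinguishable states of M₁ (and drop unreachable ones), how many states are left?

4

Initial partition by acceptance: {A,I,L} | {Z}.
Split {A,I,L} by δ(·,b) → {A,I} and {L}.
Split {A,I} by δ(·,a) → {A} and {I}.
The partition is now stable with 4 blocks: {A} | {Z} | {L} | {I}.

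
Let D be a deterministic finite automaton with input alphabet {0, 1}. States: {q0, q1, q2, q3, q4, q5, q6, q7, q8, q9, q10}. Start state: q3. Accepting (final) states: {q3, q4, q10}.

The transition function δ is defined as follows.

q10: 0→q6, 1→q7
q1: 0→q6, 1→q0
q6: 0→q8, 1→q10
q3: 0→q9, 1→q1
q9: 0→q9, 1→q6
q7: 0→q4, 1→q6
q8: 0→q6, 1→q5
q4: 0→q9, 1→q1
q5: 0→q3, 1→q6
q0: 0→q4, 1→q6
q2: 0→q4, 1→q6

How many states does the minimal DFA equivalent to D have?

6

First remove the unreachable states {q2}; 10 states remain.
Start with accepting vs non-accepting: {q3,q4,q10} | {q0,q1,q5,q6,q7,q8,q9}.
On input 0, block {q0,q1,q5,q6,q7,q8,q9} splits into {q1,q6,q8,q9} and {q0,q5,q7}.
Split {q3,q4,q10} by δ(·,1) → {q3,q4} and {q10}.
Split {q1,q6,q8,q9} by δ(·,1) → {q1,q8} and {q6} and {q9}.
Stable partition: {q3,q4} | {q1,q8} | {q0,q5,q7} | {q10} | {q6} | {q9} — 6 equivalence classes.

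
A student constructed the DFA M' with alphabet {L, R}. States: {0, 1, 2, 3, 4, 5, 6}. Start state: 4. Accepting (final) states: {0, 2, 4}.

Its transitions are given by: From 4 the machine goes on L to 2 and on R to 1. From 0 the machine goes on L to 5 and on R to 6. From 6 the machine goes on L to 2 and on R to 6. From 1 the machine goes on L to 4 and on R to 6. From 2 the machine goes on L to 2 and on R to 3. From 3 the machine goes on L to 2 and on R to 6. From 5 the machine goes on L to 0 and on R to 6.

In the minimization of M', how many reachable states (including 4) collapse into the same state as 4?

Reachable states from the start: {1,2,3,4,6}. Unreachable: {0,5} — drop them.
Initial partition by acceptance: {2,4} | {1,3,6}.
Stable partition: {2,4} | {1,3,6} — 2 equivalence classes.
The equivalence class containing 4 is {2,4}, of size 2.

2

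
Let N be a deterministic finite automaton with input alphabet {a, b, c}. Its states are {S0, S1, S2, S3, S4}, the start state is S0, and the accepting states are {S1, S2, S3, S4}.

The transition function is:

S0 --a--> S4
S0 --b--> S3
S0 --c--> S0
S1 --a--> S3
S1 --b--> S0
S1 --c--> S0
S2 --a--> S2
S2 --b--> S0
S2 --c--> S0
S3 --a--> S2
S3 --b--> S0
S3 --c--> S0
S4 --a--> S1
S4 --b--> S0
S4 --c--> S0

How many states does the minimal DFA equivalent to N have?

All states are reachable from the start state.
Start with accepting vs non-accepting: {S1,S2,S3,S4} | {S0}.
No further refinement is possible. Final partition (2 blocks): {S1,S2,S3,S4} | {S0}.

2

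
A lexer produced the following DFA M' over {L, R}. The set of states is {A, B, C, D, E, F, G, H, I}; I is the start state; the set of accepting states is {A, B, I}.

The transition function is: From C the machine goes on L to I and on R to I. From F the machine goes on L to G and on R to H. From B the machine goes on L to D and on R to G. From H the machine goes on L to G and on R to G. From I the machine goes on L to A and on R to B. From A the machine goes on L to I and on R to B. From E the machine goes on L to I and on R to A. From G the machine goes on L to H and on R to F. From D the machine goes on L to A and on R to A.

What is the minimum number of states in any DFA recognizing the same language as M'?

4

States {C,E} cannot be reached from the start state, so discard them.
Initial partition by acceptance: {A,B,I} | {D,F,G,H}.
On input L, block {A,B,I} splits into {A,I} and {B}.
Refine {D,F,G,H} on symbol L: members go to different blocks, giving {F,G,H} and {D}.
No further refinement is possible. Final partition (4 blocks): {A,I} | {F,G,H} | {B} | {D}.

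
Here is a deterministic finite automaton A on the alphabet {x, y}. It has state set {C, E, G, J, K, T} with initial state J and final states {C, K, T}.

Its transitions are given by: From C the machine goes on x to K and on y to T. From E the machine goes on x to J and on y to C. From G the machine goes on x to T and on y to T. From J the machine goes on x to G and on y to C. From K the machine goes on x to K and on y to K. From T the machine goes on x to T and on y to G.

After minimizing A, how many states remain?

5

Reachable states from the start: {C,G,J,K,T}. Unreachable: {E} — drop them.
P0 = {C,K,T} | {G,J}.
Refine {C,K,T} on symbol y: members go to different blocks, giving {C,K} and {T}.
On input y, block {C,K} splits into {C} and {K}.
Refine {G,J} on symbol x: members go to different blocks, giving {G} and {J}.
The partition is now stable with 5 blocks: {C} | {G} | {T} | {K} | {J}.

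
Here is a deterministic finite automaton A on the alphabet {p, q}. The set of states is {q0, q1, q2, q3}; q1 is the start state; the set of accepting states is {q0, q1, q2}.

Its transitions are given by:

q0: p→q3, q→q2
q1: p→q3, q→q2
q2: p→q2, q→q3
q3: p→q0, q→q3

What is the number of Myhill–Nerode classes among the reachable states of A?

3

Initial partition by acceptance: {q0,q1,q2} | {q3}.
Split {q0,q1,q2} by δ(·,p) → {q0,q1} and {q2}.
Stable partition: {q0,q1} | {q3} | {q2} — 3 equivalence classes.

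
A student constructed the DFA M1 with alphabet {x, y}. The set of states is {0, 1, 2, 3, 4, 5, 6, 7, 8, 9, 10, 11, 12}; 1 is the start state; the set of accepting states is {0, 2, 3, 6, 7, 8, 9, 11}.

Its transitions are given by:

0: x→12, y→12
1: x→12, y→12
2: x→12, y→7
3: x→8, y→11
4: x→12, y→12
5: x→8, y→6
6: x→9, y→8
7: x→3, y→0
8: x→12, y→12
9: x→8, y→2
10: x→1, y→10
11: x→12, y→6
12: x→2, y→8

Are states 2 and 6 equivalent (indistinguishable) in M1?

First remove the unreachable states {4,5,10}; 10 states remain.
Initial partition by acceptance: {0,2,3,6,7,8,9,11} | {1,12}.
Split {0,2,3,6,7,8,9,11} by δ(·,x) → {0,2,8,11} and {3,6,7,9}.
Split {0,2,8,11} by δ(·,y) → {0,8} and {2,11}.
Split {1,12} by δ(·,x) → {1} and {12}.
On input x, block {3,6,7,9} splits into {3,9} and {6,7}.
Stable partition: {0,8} | {1} | {3,9} | {2,11} | {12} | {6,7} — 6 equivalence classes.
2 and 6 end up in different blocks, so they are distinguishable. For instance, the string 'x' is accepted from only 6.

No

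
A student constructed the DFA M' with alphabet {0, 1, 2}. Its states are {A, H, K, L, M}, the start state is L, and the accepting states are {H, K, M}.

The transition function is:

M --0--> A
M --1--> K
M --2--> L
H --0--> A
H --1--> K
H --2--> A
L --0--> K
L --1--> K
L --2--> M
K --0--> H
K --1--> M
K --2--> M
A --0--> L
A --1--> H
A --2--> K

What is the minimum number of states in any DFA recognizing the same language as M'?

5

Every state is reachable, so we keep all 5.
P0 = {H,K,M} | {A,L}.
Refine {H,K,M} on symbol 0: members go to different blocks, giving {H,M} and {K}.
Refine {A,L} on symbol 0: members go to different blocks, giving {A} and {L}.
On input 2, block {H,M} splits into {M} and {H}.
Stable partition: {M} | {A} | {K} | {L} | {H} — 5 equivalence classes.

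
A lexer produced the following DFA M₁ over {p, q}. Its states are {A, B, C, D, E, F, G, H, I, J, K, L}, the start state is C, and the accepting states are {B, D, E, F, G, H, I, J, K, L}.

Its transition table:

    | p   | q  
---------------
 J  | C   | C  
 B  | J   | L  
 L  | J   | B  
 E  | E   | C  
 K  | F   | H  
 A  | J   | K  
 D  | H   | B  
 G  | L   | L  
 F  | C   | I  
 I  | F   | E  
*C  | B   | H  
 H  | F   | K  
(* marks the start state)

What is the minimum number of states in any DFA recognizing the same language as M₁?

7

Reachable states from the start: {B,C,E,F,H,I,J,K,L}. Unreachable: {A,D,G} — drop them.
P0 = {B,E,F,H,I,J,K,L} | {C}.
On input p, block {B,E,F,H,I,J,K,L} splits into {B,E,H,I,K,L} and {F,J}.
Refine {B,E,H,I,K,L} on symbol p: members go to different blocks, giving {B,H,I,K,L} and {E}.
Split {B,H,I,K,L} by δ(·,q) → {B,H,K,L} and {I}.
On input q, block {F,J} splits into {F} and {J}.
Refine {B,H,K,L} on symbol p: members go to different blocks, giving {B,L} and {H,K}.
Stable partition: {B,L} | {C} | {F} | {E} | {I} | {J} | {H,K} — 7 equivalence classes.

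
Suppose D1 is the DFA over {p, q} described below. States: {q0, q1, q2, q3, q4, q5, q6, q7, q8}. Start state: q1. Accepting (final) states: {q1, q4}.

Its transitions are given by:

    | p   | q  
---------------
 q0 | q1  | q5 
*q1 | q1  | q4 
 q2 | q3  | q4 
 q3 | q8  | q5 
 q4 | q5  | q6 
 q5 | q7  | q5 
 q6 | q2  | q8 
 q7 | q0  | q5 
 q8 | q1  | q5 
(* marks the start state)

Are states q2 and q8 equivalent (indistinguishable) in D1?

No

Every state is reachable, so we keep all 9.
Start with accepting vs non-accepting: {q1,q4} | {q0,q2,q3,q5,q6,q7,q8}.
Split {q1,q4} by δ(·,p) → {q1} and {q4}.
On input p, block {q0,q2,q3,q5,q6,q7,q8} splits into {q2,q3,q5,q6,q7} and {q0,q8}.
On input p, block {q2,q3,q5,q6,q7} splits into {q2,q5,q6} and {q3,q7}.
Split {q2,q5,q6} by δ(·,p) → {q2,q5} and {q6}.
Refine {q2,q5} on symbol q: members go to different blocks, giving {q2} and {q5}.
No further refinement is possible. Final partition (7 blocks): {q1} | {q2} | {q4} | {q0,q8} | {q3,q7} | {q6} | {q5}.
q2 and q8 end up in different blocks, so they are distinguishable. For instance, the string 'p' is accepted from only q8.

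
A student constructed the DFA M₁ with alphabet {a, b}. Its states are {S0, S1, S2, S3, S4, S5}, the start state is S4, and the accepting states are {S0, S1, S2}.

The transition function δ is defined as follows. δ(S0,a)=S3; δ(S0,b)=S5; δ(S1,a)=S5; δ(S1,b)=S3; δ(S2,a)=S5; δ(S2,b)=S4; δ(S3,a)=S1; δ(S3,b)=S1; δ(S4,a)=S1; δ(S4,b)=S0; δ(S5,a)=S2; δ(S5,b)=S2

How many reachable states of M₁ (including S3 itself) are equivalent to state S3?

All states are reachable from the start state.
Start with accepting vs non-accepting: {S0,S1,S2} | {S3,S4,S5}.
The partition is now stable with 2 blocks: {S0,S1,S2} | {S3,S4,S5}.
The equivalence class containing S3 is {S3,S4,S5}, of size 3.

3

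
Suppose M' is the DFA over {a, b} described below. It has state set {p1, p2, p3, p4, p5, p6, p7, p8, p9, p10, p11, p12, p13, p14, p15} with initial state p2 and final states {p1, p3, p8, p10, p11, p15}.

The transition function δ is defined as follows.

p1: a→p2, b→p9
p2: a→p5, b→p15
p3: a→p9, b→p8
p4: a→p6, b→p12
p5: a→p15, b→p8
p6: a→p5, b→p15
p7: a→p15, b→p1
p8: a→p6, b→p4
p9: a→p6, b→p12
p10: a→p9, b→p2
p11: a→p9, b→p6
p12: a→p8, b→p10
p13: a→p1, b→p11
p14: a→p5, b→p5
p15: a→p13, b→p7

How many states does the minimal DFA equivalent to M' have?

Reachable states from the start: {p1,p2,p4,p5,p6,p7,p8,p9,p10,p11,p12,p13,p15}. Unreachable: {p3,p14} — drop them.
Start with accepting vs non-accepting: {p1,p8,p10,p11,p15} | {p2,p4,p5,p6,p7,p9,p12,p13}.
Refine {p2,p4,p5,p6,p7,p9,p12,p13} on symbol a: members go to different blocks, giving {p2,p4,p6,p9} and {p5,p7,p12,p13}.
On input a, block {p1,p8,p10,p11,p15} splits into {p1,p8,p10,p11} and {p15}.
Refine {p2,p4,p6,p9} on symbol a: members go to different blocks, giving {p2,p6} and {p4,p9}.
On input a, block {p1,p8,p10,p11} splits into {p1,p8} and {p10,p11}.
Split {p5,p7,p12,p13} by δ(·,a) → {p5,p7} and {p12,p13}.
No further refinement is possible. Final partition (7 blocks): {p1,p8} | {p2,p6} | {p5,p7} | {p15} | {p4,p9} | {p10,p11} | {p12,p13}.

7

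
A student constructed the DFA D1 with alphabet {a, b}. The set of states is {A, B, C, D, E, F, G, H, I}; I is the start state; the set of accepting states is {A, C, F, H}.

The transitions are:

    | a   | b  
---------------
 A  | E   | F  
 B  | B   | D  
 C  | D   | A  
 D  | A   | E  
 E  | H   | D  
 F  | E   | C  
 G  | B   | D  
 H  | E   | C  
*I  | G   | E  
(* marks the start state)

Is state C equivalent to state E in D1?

Start with accepting vs non-accepting: {A,C,F,H} | {B,D,E,G,I}.
Refine {B,D,E,G,I} on symbol a: members go to different blocks, giving {B,G,I} and {D,E}.
Stable partition: {A,C,F,H} | {B,G,I} | {D,E} — 3 equivalence classes.
C and E end up in different blocks, so they are distinguishable. For instance, the string 'ε' is accepted from only C.

No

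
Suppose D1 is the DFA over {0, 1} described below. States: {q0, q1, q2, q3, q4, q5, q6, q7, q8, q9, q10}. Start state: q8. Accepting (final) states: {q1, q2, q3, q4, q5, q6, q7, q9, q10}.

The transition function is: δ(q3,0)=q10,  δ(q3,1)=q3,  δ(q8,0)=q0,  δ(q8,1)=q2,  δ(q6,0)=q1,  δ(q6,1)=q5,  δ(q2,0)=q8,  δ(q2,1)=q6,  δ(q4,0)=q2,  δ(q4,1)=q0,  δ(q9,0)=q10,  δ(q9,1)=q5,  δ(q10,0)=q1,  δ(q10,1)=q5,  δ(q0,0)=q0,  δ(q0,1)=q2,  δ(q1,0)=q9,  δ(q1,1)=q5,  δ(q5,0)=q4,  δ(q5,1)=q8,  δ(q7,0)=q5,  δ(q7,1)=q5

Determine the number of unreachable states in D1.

2

BFS from q8 reaches {q0, q1, q2, q4, q5, q6, q8, q9, q10}; the 2 state(s) q3, q7 are never visited.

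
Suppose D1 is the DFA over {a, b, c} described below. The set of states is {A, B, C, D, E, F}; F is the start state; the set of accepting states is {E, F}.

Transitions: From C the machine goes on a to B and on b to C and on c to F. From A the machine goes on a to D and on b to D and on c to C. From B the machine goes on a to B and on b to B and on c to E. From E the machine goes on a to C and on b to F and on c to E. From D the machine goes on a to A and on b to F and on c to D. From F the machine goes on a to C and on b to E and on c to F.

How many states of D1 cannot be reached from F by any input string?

2

BFS from F reaches {B, C, E, F}; the 2 state(s) A, D are never visited.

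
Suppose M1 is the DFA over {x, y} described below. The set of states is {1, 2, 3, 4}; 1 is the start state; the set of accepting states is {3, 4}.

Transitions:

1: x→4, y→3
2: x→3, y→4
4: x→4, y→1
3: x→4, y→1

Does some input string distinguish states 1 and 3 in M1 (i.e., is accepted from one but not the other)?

Yes

Reachable states from the start: {1,3,4}. Unreachable: {2} — drop them.
Initial partition by acceptance: {3,4} | {1}.
Stable partition: {3,4} | {1} — 2 equivalence classes.
1 and 3 end up in different blocks, so they are distinguishable. For instance, the string 'ε' is accepted from only 3.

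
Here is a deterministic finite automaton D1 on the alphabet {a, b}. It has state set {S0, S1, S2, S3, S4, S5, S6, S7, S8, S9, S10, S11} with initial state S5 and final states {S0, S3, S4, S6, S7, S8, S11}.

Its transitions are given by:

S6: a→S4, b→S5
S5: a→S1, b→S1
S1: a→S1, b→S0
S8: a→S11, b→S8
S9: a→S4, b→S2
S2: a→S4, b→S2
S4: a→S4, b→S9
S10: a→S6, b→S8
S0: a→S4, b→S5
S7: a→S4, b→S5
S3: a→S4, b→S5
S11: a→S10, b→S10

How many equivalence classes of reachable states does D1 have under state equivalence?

5

States {S3,S6,S7,S8,S10,S11} cannot be reached from the start state, so discard them.
Initial partition by acceptance: {S0,S4} | {S1,S2,S5,S9}.
Split {S1,S2,S5,S9} by δ(·,a) → {S1,S5} and {S2,S9}.
Refine {S0,S4} on symbol b: members go to different blocks, giving {S0} and {S4}.
Split {S1,S5} by δ(·,b) → {S1} and {S5}.
Stable partition: {S0} | {S1} | {S2,S9} | {S4} | {S5} — 5 equivalence classes.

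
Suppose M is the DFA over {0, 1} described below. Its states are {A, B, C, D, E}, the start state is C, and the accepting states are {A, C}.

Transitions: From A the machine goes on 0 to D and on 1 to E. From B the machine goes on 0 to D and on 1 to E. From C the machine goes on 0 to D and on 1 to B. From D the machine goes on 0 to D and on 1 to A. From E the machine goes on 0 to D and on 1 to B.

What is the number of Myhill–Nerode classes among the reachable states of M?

3

Every state is reachable, so we keep all 5.
Initial partition by acceptance: {A,C} | {B,D,E}.
Split {B,D,E} by δ(·,1) → {B,E} and {D}.
The partition is now stable with 3 blocks: {A,C} | {B,E} | {D}.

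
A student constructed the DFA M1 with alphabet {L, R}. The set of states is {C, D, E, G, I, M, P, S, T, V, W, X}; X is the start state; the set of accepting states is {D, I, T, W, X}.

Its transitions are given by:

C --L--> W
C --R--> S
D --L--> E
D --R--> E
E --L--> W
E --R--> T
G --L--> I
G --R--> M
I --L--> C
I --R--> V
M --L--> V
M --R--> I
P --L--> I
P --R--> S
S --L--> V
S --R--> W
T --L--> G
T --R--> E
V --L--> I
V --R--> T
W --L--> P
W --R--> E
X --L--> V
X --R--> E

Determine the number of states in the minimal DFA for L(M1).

5

States {D} cannot be reached from the start state, so discard them.
P0 = {I,T,W,X} | {C,E,G,M,P,S,V}.
Refine {C,E,G,M,P,S,V} on symbol L: members go to different blocks, giving {C,E,G,P,V} and {M,S}.
On input R, block {C,E,G,P,V} splits into {C,G,P} and {E,V}.
Refine {I,T,W,X} on symbol L: members go to different blocks, giving {I,T,W} and {X}.
No further refinement is possible. Final partition (5 blocks): {I,T,W} | {C,G,P} | {M,S} | {E,V} | {X}.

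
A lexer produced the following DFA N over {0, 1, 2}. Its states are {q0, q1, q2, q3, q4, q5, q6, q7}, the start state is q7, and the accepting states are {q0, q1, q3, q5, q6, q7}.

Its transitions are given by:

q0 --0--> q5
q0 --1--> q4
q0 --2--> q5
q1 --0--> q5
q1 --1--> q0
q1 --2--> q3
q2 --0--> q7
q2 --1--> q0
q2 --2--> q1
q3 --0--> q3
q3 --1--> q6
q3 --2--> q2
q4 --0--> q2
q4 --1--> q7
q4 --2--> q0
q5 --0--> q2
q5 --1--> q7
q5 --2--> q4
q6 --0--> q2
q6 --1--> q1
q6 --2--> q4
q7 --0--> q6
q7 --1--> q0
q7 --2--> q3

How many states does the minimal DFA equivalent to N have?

All states are reachable from the start state.
P0 = {q0,q1,q3,q5,q6,q7} | {q2,q4}.
Refine {q0,q1,q3,q5,q6,q7} on symbol 0: members go to different blocks, giving {q0,q1,q3,q7} and {q5,q6}.
On input 0, block {q0,q1,q3,q7} splits into {q0,q1,q7} and {q3}.
On input 1, block {q0,q1,q7} splits into {q1,q7} and {q0}.
Split {q2,q4} by δ(·,0) → {q2} and {q4}.
The partition is now stable with 6 blocks: {q1,q7} | {q2} | {q5,q6} | {q3} | {q0} | {q4}.

6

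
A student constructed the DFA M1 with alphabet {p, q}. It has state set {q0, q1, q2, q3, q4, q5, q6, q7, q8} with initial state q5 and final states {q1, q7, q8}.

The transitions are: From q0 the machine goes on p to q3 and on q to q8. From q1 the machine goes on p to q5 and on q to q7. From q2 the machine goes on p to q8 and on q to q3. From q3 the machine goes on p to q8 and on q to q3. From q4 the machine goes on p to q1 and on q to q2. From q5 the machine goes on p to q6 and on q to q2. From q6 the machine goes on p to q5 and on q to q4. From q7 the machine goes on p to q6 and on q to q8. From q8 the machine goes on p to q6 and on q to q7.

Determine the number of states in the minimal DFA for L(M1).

Reachable states from the start: {q1,q2,q3,q4,q5,q6,q7,q8}. Unreachable: {q0} — drop them.
Initial partition by acceptance: {q1,q7,q8} | {q2,q3,q4,q5,q6}.
On input p, block {q2,q3,q4,q5,q6} splits into {q2,q3,q4} and {q5,q6}.
The partition is now stable with 3 blocks: {q1,q7,q8} | {q2,q3,q4} | {q5,q6}.

3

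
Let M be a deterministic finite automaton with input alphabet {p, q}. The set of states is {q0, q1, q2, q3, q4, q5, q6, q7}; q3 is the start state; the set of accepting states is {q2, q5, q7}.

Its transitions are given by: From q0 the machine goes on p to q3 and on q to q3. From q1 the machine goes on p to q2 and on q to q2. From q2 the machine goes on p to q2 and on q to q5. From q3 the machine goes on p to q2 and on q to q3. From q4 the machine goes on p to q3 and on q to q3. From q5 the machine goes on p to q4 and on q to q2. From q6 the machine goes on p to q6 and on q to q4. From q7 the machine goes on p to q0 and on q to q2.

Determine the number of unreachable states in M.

4

BFS from q3 reaches {q2, q3, q4, q5}; the 4 state(s) q0, q1, q6, q7 are never visited.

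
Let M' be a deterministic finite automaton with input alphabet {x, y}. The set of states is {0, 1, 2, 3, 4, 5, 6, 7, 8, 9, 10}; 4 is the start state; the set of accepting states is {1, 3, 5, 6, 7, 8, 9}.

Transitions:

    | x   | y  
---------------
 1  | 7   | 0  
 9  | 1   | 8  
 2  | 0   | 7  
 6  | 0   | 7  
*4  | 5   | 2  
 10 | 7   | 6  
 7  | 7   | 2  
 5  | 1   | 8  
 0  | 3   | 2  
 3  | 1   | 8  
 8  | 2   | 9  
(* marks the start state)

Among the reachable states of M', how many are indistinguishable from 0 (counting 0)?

2

First remove the unreachable states {6,10}; 9 states remain.
Initial partition by acceptance: {1,3,5,7,8,9} | {0,2,4}.
On input x, block {1,3,5,7,8,9} splits into {1,3,5,7,9} and {8}.
Refine {1,3,5,7,9} on symbol y: members go to different blocks, giving {3,5,9} and {1,7}.
Split {0,2,4} by δ(·,x) → {0,4} and {2}.
On input y, block {1,7} splits into {1} and {7}.
No further refinement is possible. Final partition (6 blocks): {3,5,9} | {0,4} | {8} | {1} | {2} | {7}.
The equivalence class containing 0 is {0,4}, of size 2.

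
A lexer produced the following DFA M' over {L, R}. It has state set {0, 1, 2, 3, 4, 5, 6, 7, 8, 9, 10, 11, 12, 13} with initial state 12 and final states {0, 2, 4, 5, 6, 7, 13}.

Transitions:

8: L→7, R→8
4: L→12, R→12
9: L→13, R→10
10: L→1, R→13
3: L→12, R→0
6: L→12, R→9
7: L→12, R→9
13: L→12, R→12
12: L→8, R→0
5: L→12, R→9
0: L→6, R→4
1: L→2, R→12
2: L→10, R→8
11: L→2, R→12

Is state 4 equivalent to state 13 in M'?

Yes

Reachable states from the start: {0,1,2,4,6,7,8,9,10,12,13}. Unreachable: {3,5,11} — drop them.
P0 = {0,2,4,6,7,13} | {1,8,9,10,12}.
Refine {0,2,4,6,7,13} on symbol L: members go to different blocks, giving {2,4,6,7,13} and {0}.
On input L, block {1,8,9,10,12} splits into {1,8,9} and {10,12}.
Split {2,4,6,7,13} by δ(·,R) → {2,6,7} and {4,13}.
On input L, block {1,8,9} splits into {1,8} and {9}.
Split {2,6,7} by δ(·,R) → {6,7} and {2}.
Split {1,8} by δ(·,L) → {1} and {8}.
Refine {10,12} on symbol L: members go to different blocks, giving {10} and {12}.
No further refinement is possible. Final partition (9 blocks): {6,7} | {1} | {0} | {10} | {4,13} | {9} | {2} | {8} | {12}.
4 and 13 lie in the same block of the stable partition, so they are equivalent — no string distinguishes them.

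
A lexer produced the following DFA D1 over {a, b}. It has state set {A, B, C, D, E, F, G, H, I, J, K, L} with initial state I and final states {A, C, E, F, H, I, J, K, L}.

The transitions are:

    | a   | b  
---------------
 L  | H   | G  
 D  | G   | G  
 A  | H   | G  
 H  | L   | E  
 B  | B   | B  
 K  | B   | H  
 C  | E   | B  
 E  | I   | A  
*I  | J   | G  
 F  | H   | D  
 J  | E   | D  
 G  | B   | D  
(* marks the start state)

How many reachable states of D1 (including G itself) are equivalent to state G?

3

First remove the unreachable states {C,F,K}; 9 states remain.
Initial partition by acceptance: {A,E,H,I,J,L} | {B,D,G}.
Refine {A,E,H,I,J,L} on symbol b: members go to different blocks, giving {A,I,J,L} and {E,H}.
Refine {A,I,J,L} on symbol a: members go to different blocks, giving {A,J,L} and {I}.
Refine {E,H} on symbol a: members go to different blocks, giving {E} and {H}.
Split {A,J,L} by δ(·,a) → {A,L} and {J}.
Stable partition: {A,L} | {B,D,G} | {E} | {I} | {H} | {J} — 6 equivalence classes.
State G belongs to the block {B,D,G}, which has 3 states.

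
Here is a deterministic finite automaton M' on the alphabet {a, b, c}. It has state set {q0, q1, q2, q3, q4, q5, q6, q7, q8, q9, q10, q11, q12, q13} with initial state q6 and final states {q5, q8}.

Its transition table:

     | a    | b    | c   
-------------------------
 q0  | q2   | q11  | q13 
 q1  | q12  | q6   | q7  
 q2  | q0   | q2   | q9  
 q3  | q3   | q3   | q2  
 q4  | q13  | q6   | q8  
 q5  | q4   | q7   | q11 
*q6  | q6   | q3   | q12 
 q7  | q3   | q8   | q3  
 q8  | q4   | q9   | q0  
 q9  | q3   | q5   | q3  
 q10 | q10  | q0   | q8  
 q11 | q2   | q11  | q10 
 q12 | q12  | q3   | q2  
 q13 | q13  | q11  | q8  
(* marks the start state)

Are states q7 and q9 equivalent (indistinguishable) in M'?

States {q1} cannot be reached from the start state, so discard them.
P0 = {q5,q8} | {q0,q2,q3,q4,q6,q7,q9,q10,q11,q12,q13}.
On input b, block {q0,q2,q3,q4,q6,q7,q9,q10,q11,q12,q13} splits into {q0,q2,q3,q4,q6,q10,q11,q12,q13} and {q7,q9}.
On input c, block {q0,q2,q3,q4,q6,q10,q11,q12,q13} splits into {q0,q3,q6,q11,q12} and {q4,q10,q13} and {q2}.
Refine {q0,q3,q6,q11,q12} on symbol a: members go to different blocks, giving {q3,q6,q12} and {q0,q11}.
On input c, block {q3,q6,q12} splits into {q3,q12} and {q6}.
Split {q4,q10,q13} by δ(·,b) → {q10,q13} and {q4}.
No further refinement is possible. Final partition (8 blocks): {q5,q8} | {q3,q12} | {q7,q9} | {q10,q13} | {q2} | {q0,q11} | {q6} | {q4}.
q7 and q9 lie in the same block of the stable partition, so they are equivalent — no string distinguishes them.

Yes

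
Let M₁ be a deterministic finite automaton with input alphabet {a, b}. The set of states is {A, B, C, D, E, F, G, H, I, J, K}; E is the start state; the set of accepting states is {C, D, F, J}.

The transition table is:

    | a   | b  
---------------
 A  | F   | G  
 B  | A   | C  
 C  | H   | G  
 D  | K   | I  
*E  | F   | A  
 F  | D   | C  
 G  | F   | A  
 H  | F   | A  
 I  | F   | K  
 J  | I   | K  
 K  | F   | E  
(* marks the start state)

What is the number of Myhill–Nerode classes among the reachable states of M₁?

Reachable states from the start: {A,C,D,E,F,G,H,I,K}. Unreachable: {B,J} — drop them.
Start with accepting vs non-accepting: {C,D,F} | {A,E,G,H,I,K}.
On input a, block {C,D,F} splits into {C,D} and {F}.
Stable partition: {C,D} | {A,E,G,H,I,K} | {F} — 3 equivalence classes.

3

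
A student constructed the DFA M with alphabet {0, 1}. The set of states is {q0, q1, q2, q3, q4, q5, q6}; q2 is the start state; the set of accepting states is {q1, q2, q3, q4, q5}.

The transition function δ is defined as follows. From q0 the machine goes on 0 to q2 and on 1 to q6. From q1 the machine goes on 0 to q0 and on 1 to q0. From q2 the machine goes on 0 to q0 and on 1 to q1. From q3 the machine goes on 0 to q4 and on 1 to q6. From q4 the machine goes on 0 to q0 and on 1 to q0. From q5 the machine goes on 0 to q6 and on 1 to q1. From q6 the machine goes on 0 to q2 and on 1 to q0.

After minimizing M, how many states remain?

States {q3,q4,q5} cannot be reached from the start state, so discard them.
Initial partition by acceptance: {q1,q2} | {q0,q6}.
Split {q1,q2} by δ(·,1) → {q1} and {q2}.
No further refinement is possible. Final partition (3 blocks): {q1} | {q0,q6} | {q2}.

3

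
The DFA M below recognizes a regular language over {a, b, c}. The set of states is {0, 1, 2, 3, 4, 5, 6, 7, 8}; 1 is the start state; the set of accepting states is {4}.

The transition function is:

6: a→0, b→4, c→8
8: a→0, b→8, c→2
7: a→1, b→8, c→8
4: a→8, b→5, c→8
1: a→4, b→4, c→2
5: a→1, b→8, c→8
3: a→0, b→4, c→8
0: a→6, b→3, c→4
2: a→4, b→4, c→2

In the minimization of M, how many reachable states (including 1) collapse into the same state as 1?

Reachable states from the start: {0,1,2,3,4,5,6,8}. Unreachable: {7} — drop them.
P0 = {4} | {0,1,2,3,5,6,8}.
Refine {0,1,2,3,5,6,8} on symbol a: members go to different blocks, giving {0,3,5,6,8} and {1,2}.
Refine {0,3,5,6,8} on symbol a: members go to different blocks, giving {0,3,6,8} and {5}.
Split {0,3,6,8} by δ(·,b) → {0,8} and {3,6}.
On input a, block {0,8} splits into {0} and {8}.
Stable partition: {4} | {0} | {1,2} | {5} | {3,6} | {8} — 6 equivalence classes.
State 1 belongs to the block {1,2}, which has 2 states.

2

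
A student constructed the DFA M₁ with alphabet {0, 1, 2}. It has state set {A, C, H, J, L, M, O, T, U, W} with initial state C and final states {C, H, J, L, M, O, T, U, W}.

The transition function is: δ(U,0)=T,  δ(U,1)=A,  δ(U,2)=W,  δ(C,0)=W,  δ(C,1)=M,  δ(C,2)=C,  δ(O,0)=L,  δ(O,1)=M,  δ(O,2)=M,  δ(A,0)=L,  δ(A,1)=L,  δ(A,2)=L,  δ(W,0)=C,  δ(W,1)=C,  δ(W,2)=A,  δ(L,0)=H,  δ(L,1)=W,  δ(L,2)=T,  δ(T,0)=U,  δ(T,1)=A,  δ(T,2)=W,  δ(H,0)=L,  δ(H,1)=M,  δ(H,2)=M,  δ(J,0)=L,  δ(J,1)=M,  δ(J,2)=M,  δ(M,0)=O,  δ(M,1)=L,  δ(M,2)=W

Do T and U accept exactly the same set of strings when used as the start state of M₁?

Yes

First remove the unreachable states {J}; 9 states remain.
Initial partition by acceptance: {C,H,L,M,O,T,U,W} | {A}.
Split {C,H,L,M,O,T,U,W} by δ(·,1) → {C,H,L,M,O,W} and {T,U}.
On input 2, block {C,H,L,M,O,W} splits into {C,H,M,O} and {W} and {L}.
On input 0, block {C,H,M,O} splits into {H,O} and {M} and {C}.
Stable partition: {H,O} | {A} | {T,U} | {W} | {L} | {M} | {C} — 7 equivalence classes.
T and U lie in the same block of the stable partition, so they are equivalent — no string distinguishes them.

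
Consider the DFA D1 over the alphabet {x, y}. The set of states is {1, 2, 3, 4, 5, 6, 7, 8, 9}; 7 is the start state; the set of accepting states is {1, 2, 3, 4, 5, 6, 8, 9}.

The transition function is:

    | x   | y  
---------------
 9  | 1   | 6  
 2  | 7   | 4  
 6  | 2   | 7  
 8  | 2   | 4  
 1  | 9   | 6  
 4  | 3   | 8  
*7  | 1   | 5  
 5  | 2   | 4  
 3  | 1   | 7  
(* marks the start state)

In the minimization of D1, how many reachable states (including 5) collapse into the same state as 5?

2

P0 = {1,2,3,4,5,6,8,9} | {7}.
Refine {1,2,3,4,5,6,8,9} on symbol x: members go to different blocks, giving {1,3,4,5,6,8,9} and {2}.
On input x, block {1,3,4,5,6,8,9} splits into {1,3,4,9} and {5,6,8}.
On input y, block {1,3,4,9} splits into {1,4,9} and {3}.
Refine {1,4,9} on symbol x: members go to different blocks, giving {1,9} and {4}.
Split {5,6,8} by δ(·,y) → {5,8} and {6}.
No further refinement is possible. Final partition (7 blocks): {1,9} | {7} | {2} | {5,8} | {3} | {4} | {6}.
State 5 belongs to the block {5,8}, which has 2 states.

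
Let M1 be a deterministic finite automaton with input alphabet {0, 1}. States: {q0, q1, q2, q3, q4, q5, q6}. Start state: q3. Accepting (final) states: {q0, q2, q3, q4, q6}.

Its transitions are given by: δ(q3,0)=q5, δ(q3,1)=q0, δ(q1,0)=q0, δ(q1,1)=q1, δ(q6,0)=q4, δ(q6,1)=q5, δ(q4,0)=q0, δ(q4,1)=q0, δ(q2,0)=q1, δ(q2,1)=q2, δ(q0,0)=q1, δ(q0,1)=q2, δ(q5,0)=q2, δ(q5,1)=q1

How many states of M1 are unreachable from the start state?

Starting at q3 and following transitions, the reachable set is {q0, q1, q2, q3, q5}. That leaves q4, q6 unreachable — 2 in total.

2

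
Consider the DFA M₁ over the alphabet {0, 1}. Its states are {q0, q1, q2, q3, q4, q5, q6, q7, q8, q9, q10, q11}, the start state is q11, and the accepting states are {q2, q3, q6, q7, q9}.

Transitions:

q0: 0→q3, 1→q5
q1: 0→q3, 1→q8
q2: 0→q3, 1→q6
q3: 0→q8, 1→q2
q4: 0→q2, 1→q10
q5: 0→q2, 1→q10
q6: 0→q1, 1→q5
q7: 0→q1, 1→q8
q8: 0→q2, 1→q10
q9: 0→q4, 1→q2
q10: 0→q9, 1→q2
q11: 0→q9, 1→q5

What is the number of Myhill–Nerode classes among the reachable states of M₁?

6

States {q0,q7} cannot be reached from the start state, so discard them.
P0 = {q2,q3,q6,q9} | {q1,q4,q5,q8,q10,q11}.
Split {q2,q3,q6,q9} by δ(·,0) → {q3,q6,q9} and {q2}.
On input 1, block {q3,q6,q9} splits into {q3,q9} and {q6}.
Refine {q1,q4,q5,q8,q10,q11} on symbol 0: members go to different blocks, giving {q1,q10,q11} and {q4,q5,q8}.
Refine {q1,q10,q11} on symbol 1: members go to different blocks, giving {q1,q11} and {q10}.
Stable partition: {q3,q9} | {q1,q11} | {q2} | {q6} | {q4,q5,q8} | {q10} — 6 equivalence classes.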